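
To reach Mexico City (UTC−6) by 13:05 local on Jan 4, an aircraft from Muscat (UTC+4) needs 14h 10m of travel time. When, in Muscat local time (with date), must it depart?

Target arrival in UTC: 13:05 + 6:00 = 19:05 on Jan 4.
Subtract 14 hours and 10 minutes → departure 04:55 UTC on Jan 4.
Muscat is UTC+4:00: 04:55 + 4:00 = 08:55 on Jan 4.

08:55 on January 4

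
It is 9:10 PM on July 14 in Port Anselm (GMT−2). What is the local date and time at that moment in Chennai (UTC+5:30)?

4:40 AM on July 15

In UTC: 9:10 PM + 2:00 = 11:10 PM on Jul 14.
Chennai is UTC+5:30: 11:10 PM + 5:30 = 4:40 AM on Jul 15.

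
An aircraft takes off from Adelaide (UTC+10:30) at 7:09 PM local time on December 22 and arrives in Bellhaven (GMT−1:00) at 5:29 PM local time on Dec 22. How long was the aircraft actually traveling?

9 hours 50 minutes

Departure in UTC: 7:09 PM − 10:30 = 8:39 AM on Dec 22.
Arrival in UTC: 5:29 PM + 1:00 = 6:29 PM on Dec 22.
Elapsed = 6:29 PM − 8:39 AM = 9 hours 50 minutes.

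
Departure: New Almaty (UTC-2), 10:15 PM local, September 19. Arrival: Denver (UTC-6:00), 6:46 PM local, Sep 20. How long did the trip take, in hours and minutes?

24 hours 31 minutes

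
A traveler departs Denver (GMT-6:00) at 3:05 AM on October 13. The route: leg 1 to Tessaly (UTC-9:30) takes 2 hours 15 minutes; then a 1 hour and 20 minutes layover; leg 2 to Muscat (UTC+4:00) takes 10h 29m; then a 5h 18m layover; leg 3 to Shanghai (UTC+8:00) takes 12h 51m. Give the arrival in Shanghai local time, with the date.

Convert departure to UTC: 3:05 AM + 6:00 = 9:05 AM UTC on Oct 13.
Add 2 hours 15 minutes leg 1 → 11:20 AM UTC.
Add 1 hour and 20 minutes layover in Tessaly → 12:40 PM UTC.
Add 10 hours 29 minutes leg 2 → 11:09 PM UTC.
Add 5 hours and 18 minutes layover in Muscat → 4:27 AM UTC (Oct 14).
Add 12 hours and 51 minutes leg 3 → 5:18 PM UTC.
Shanghai is UTC+8:00, so local arrival = 5:18 PM + 8:00 = 1:18 AM on Oct 15.

1:18 AM on October 15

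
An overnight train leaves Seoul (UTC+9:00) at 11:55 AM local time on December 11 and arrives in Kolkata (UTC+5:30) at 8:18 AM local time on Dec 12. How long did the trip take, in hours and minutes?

Departure in UTC: 11:55 AM − 9:00 = 2:55 AM on Dec 11.
Arrival in UTC: 8:18 AM − 5:30 = 2:48 AM on Dec 12.
Elapsed = 2:48 AM − 2:55 AM (+1 day) = 23 hours 53 minutes.

23 hours 53 minutes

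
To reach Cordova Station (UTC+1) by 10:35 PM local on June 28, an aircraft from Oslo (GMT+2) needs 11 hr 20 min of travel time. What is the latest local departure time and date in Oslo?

Target arrival in UTC: 10:35 PM − 1:00 = 9:35 PM on Jun 28.
Subtract 11 hours 20 minutes → departure 10:15 AM UTC on Jun 28.
Oslo is UTC+2:00: 10:15 AM + 2:00 = 12:15 PM on Jun 28.

12:15 PM on June 28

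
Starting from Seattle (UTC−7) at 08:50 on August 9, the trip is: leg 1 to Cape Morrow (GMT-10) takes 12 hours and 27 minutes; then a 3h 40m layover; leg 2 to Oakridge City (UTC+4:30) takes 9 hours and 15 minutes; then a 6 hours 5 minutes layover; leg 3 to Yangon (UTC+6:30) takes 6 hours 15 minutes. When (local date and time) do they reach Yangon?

12:02 on August 11

Convert departure to UTC: 08:50 + 7:00 = 15:50 UTC on Aug 9.
Add 12 hours 27 minutes leg 1 → 04:17 UTC (Aug 10).
Add 3 hours and 40 minutes layover in Cape Morrow → 07:57 UTC.
Add 9 hours 15 minutes leg 2 → 17:12 UTC.
Add 6 hours 5 minutes layover in Oakridge City → 23:17 UTC.
Add 6 hours and 15 minutes leg 3 → 05:32 UTC (Aug 11).
Yangon is UTC+6:30, so local arrival = 05:32 + 6:30 = 12:02 on Aug 11.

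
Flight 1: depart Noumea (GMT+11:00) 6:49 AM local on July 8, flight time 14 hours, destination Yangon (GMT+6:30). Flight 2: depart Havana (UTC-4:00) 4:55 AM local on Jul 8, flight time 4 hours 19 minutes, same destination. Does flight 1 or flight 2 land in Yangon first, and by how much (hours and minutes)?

the first, by 3 hours 25 minutes

Flight 1 in UTC: 6:49 AM − 11:00 = 7:49 PM on Jul 7.
+14 hours → arrive 9:49 AM UTC on Jul 8.
Flight 2 in UTC: 4:55 AM + 4:00 = 8:55 AM on Jul 8.
+4 hours 19 minutes → arrive 1:14 PM UTC on Jul 8.
Flight 1 lands earlier by 3 hours 25 minutes.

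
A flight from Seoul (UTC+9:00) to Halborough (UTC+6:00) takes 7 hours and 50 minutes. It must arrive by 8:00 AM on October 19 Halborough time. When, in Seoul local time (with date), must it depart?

Target arrival in UTC: 8:00 AM − 6:00 = 2:00 AM on Oct 19.
Subtract 7 hours 50 minutes → departure 6:10 PM UTC on Oct 18.
Seoul is UTC+9:00: 6:10 PM + 9:00 = 3:10 AM on Oct 19.

3:10 AM on Oct 19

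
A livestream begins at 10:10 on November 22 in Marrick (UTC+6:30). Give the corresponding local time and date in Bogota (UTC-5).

In UTC: 10:10 − 6:30 = 03:40 on Nov 22.
Bogota is UTC−5:00: 03:40 − 5:00 = 22:40 on Nov 21.

22:40 on Nov 21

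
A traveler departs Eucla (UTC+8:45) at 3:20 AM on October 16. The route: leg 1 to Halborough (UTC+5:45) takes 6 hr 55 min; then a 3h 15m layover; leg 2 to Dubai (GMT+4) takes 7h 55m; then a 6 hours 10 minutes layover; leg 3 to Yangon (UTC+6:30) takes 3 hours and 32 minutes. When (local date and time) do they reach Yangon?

Convert departure to UTC: 3:20 AM − 8:45 = 6:35 PM UTC on Oct 15.
Add 6 hours 55 minutes leg 1 → 1:30 AM UTC (Oct 16).
Add 3 hours and 15 minutes layover in Halborough → 4:45 AM UTC.
Add 7 hours and 55 minutes leg 2 → 12:40 PM UTC.
Add 6 hours and 10 minutes layover in Dubai → 6:50 PM UTC.
Add 3 hours 32 minutes leg 3 → 10:22 PM UTC.
Yangon is UTC+6:30, so local arrival = 10:22 PM + 6:30 = 4:52 AM on Oct 17.

4:52 AM on Oct 17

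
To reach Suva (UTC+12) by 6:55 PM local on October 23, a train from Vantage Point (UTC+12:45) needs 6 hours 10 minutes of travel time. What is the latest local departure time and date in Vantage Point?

Target arrival in UTC: 6:55 PM − 12:00 = 6:55 AM on Oct 23.
Subtract 6 hours 10 minutes → departure 12:45 AM UTC on Oct 23.
Vantage Point is UTC+12:45: 12:45 AM + 12:45 = 1:30 PM on Oct 23.

1:30 PM on October 23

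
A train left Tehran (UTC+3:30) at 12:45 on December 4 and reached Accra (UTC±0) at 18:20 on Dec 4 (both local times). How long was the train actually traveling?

9 hours 5 minutes

Departure in UTC: 12:45 − 3:30 = 09:15 on Dec 4.
Arrival is already UTC: 18:20 on Dec 4.
Elapsed = 18:20 − 09:15 = 9 hours 5 minutes.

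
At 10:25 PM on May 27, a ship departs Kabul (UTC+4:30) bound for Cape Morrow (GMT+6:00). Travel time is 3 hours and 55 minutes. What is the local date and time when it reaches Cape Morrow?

3:50 AM on May 28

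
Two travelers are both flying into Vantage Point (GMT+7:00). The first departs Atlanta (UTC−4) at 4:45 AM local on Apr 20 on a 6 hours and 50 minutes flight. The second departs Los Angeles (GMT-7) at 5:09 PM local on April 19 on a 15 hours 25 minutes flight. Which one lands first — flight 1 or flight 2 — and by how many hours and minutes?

the second, by 1 minute

Flight 1 in UTC: 4:45 AM + 4:00 = 8:45 AM on Apr 20.
+6 hours 50 minutes → arrive 3:35 PM UTC on Apr 20.
Flight 2 in UTC: 5:09 PM + 7:00 = 12:09 AM on Apr 20.
+15 hours and 25 minutes → arrive 3:34 PM UTC on Apr 20.
Flight 2 lands earlier by 1 minute.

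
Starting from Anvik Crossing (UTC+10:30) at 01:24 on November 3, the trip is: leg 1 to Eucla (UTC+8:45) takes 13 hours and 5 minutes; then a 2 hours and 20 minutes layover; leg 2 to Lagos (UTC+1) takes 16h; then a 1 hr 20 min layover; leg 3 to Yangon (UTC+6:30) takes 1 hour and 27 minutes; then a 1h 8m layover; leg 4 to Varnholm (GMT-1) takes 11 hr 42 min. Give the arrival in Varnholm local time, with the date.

Convert departure to UTC: 01:24 − 10:30 = 14:54 UTC on Nov 2.
Add 13 hours and 5 minutes leg 1 → 03:59 UTC (Nov 3).
Add 2 hours and 20 minutes layover in Eucla → 06:19 UTC.
Add 16 hours leg 2 → 22:19 UTC.
Add 1 hour and 20 minutes layover in Lagos → 23:39 UTC.
Add 1 hour and 27 minutes leg 3 → 01:06 UTC (Nov 4).
Add 1 hour 8 minutes layover in Yangon → 02:14 UTC.
Add 11 hours and 42 minutes leg 4 → 13:56 UTC.
Varnholm is UTC−1:00, so local arrival = 13:56 − 1:00 = 12:56 on Nov 4.

12:56 on November 4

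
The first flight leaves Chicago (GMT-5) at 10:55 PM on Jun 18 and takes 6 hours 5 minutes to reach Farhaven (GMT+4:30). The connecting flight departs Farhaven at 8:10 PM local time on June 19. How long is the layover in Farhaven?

5 hours 40 minutes

Convert departure to UTC: 10:55 PM + 5:00 = 3:55 AM UTC on Jun 19.
Add 6 hours and 5 minutes flight time → 10:00 AM UTC.
Farhaven is UTC+4:30, so local arrival = 10:00 AM + 4:30 = 2:30 PM on Jun 19.
Layover = 8:10 PM − 2:30 PM = 5 hours 40 minutes.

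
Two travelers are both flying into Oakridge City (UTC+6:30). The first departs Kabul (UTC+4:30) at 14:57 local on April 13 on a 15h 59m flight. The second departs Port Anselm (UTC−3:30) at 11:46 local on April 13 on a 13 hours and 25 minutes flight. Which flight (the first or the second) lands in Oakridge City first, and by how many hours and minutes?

the first, by 2 hours 15 minutes

Flight 1 in UTC: 14:57 − 4:30 = 10:27 on Apr 13.
+15 hours 59 minutes → arrive 02:26 UTC on Apr 14.
Flight 2 in UTC: 11:46 + 3:30 = 15:16 on Apr 13.
+13 hours and 25 minutes → arrive 04:41 UTC on Apr 14.
Flight 1 lands earlier by 2 hours 15 minutes.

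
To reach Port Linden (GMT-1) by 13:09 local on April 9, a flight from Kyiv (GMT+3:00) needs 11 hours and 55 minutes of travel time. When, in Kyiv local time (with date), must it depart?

05:14 on April 9

Target arrival in UTC: 13:09 + 1:00 = 14:09 on Apr 9.
Subtract 11 hours and 55 minutes → departure 02:14 UTC on Apr 9.
Kyiv is UTC+3:00: 02:14 + 3:00 = 05:14 on Apr 9.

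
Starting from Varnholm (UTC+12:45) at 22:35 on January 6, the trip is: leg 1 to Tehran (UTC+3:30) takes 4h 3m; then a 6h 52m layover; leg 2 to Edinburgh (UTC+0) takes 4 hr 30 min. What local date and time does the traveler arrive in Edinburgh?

Convert departure to UTC: 22:35 − 12:45 = 09:50 UTC on Jan 6.
Add 4 hours 3 minutes leg 1 → 13:53 UTC.
Add 6 hours and 52 minutes layover in Tehran → 20:45 UTC.
Add 4 hours and 30 minutes leg 2 → 01:15 UTC (Jan 7).
Edinburgh is UTC+0, so local arrival is the same: 01:15 on Jan 7.

01:15 on January 7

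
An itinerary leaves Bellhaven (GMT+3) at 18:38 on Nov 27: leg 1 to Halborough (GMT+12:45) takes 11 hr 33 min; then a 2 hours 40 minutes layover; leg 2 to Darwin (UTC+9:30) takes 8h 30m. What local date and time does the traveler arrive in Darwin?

Convert departure to UTC: 18:38 − 3:00 = 15:38 UTC on Nov 27.
Add 11 hours 33 minutes leg 1 → 03:11 UTC (Nov 28).
Add 2 hours and 40 minutes layover in Halborough → 05:51 UTC.
Add 8 hours and 30 minutes leg 2 → 14:21 UTC.
Darwin is UTC+9:30, so local arrival = 14:21 + 9:30 = 23:51 on Nov 28.

23:51 on Nov 28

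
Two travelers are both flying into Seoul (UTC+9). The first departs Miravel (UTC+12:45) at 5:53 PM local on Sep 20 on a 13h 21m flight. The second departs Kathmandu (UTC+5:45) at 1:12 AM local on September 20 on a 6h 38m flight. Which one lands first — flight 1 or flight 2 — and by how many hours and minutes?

Flight 1 in UTC: 5:53 PM − 12:45 = 5:08 AM on Sep 20.
+13 hours 21 minutes → arrive 6:29 PM UTC on Sep 20.
Flight 2 in UTC: 1:12 AM − 5:45 = 7:27 PM on Sep 19.
+6 hours and 38 minutes → arrive 2:05 AM UTC on Sep 20.
Flight 2 lands earlier by 16 hours 24 minutes.

the second, by 16 hours 24 minutes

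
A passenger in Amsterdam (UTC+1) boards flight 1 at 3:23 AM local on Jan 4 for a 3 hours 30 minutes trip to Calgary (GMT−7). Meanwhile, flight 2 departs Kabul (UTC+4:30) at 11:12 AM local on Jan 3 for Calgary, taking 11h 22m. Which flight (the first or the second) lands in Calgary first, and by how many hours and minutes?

the second, by 11 hours 49 minutes

Flight 1 in UTC: 3:23 AM − 1:00 = 2:23 AM on Jan 4.
+3 hours and 30 minutes → arrive 5:53 AM UTC on Jan 4.
Flight 2 in UTC: 11:12 AM − 4:30 = 6:42 AM on Jan 3.
+11 hours and 22 minutes → arrive 6:04 PM UTC on Jan 3.
Flight 2 lands earlier by 11 hours 49 minutes.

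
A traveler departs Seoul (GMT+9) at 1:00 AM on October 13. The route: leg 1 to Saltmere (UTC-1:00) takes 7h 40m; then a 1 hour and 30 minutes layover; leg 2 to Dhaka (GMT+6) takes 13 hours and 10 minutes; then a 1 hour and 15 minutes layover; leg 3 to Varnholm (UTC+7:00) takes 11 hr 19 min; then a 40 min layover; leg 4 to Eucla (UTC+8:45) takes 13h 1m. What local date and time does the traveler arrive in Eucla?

Convert departure to UTC: 1:00 AM − 9:00 = 4:00 PM UTC on Oct 12.
Add 7 hours and 40 minutes leg 1 → 11:40 PM UTC.
Add 1 hour 30 minutes layover in Saltmere → 1:10 AM UTC (Oct 13).
Add 13 hours and 10 minutes leg 2 → 2:20 PM UTC.
Add 1 hour and 15 minutes layover in Dhaka → 3:35 PM UTC.
Add 11 hours 19 minutes leg 3 → 2:54 AM UTC (Oct 14).
Add 40 minutes layover in Varnholm → 3:34 AM UTC.
Add 13 hours 1 minute leg 4 → 4:35 PM UTC.
Eucla is UTC+8:45, so local arrival = 4:35 PM + 8:45 = 1:20 AM on Oct 15.

1:20 AM on October 15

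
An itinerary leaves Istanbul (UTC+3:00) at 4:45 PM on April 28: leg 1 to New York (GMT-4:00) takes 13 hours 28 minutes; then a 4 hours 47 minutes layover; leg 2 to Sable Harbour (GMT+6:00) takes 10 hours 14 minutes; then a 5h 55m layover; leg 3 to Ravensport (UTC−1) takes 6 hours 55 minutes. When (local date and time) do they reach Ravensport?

Convert departure to UTC: 4:45 PM − 3:00 = 1:45 PM UTC on Apr 28.
Add 13 hours and 28 minutes leg 1 → 3:13 AM UTC (Apr 29).
Add 4 hours and 47 minutes layover in New York → 8:00 AM UTC.
Add 10 hours 14 minutes leg 2 → 6:14 PM UTC.
Add 5 hours 55 minutes layover in Sable Harbour → 12:09 AM UTC (Apr 30).
Add 6 hours and 55 minutes leg 3 → 7:04 AM UTC.
Ravensport is UTC−1:00, so local arrival = 7:04 AM − 1:00 = 6:04 AM on Apr 30.

6:04 AM on April 30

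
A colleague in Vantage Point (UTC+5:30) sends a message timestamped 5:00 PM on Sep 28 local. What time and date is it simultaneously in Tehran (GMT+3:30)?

Tehran is 2:00 behind Vantage Point.
Shift by the zone difference: 5:00 PM − 2:00 = 3:00 PM on Sep 28 in Tehran.

3:00 PM on September 28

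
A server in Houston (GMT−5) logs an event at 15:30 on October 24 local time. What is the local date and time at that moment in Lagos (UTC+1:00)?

21:30 on October 24

In UTC: 15:30 + 5:00 = 20:30 on Oct 24.
Lagos is UTC+1:00: 20:30 + 1:00 = 21:30 on Oct 24.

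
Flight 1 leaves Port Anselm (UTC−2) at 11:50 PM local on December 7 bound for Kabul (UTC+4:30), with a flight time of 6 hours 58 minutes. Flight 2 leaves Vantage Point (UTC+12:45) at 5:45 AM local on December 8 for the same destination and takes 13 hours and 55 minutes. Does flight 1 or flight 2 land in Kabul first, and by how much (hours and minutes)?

the second, by 1 hour 53 minutes

Flight 1 in UTC: 11:50 PM + 2:00 = 1:50 AM on Dec 8.
+6 hours 58 minutes → arrive 8:48 AM UTC on Dec 8.
Flight 2 in UTC: 5:45 AM − 12:45 = 5:00 PM on Dec 7.
+13 hours 55 minutes → arrive 6:55 AM UTC on Dec 8.
Flight 2 lands earlier by 1 hour 53 minutes.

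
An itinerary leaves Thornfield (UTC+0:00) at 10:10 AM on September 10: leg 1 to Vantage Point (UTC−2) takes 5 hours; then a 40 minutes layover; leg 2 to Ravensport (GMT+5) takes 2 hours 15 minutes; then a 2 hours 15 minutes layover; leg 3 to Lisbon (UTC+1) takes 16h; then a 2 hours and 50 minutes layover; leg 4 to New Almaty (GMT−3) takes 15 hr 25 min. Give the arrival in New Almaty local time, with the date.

Thornfield is at UTC+0, so departure is already 10:10 AM UTC on Sep 10.
Add 5 hours leg 1 → 3:10 PM UTC.
Add 40 minutes layover in Vantage Point → 3:50 PM UTC.
Add 2 hours 15 minutes leg 2 → 6:05 PM UTC.
Add 2 hours and 15 minutes layover in Ravensport → 8:20 PM UTC.
Add 16 hours leg 3 → 12:20 PM UTC (Sep 11).
Add 2 hours 50 minutes layover in Lisbon → 3:10 PM UTC.
Add 15 hours 25 minutes leg 4 → 6:35 AM UTC (Sep 12).
New Almaty is UTC−3:00, so local arrival = 6:35 AM − 3:00 = 3:35 AM on Sep 12.

3:35 AM on Sep 12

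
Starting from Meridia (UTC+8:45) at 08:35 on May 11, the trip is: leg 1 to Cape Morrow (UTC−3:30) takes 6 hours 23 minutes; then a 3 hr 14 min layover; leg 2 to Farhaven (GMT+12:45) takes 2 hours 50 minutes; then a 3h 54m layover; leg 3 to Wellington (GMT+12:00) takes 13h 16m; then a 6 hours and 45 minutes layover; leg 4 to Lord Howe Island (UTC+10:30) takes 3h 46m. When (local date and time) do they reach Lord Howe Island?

02:28 on May 13

Convert departure to UTC: 08:35 − 8:45 = 23:50 UTC on May 10.
Add 6 hours and 23 minutes leg 1 → 06:13 UTC (May 11).
Add 3 hours 14 minutes layover in Cape Morrow → 09:27 UTC.
Add 2 hours and 50 minutes leg 2 → 12:17 UTC.
Add 3 hours and 54 minutes layover in Farhaven → 16:11 UTC.
Add 13 hours 16 minutes leg 3 → 05:27 UTC (May 12).
Add 6 hours 45 minutes layover in Wellington → 12:12 UTC.
Add 3 hours and 46 minutes leg 4 → 15:58 UTC.
Lord Howe Island is UTC+10:30, so local arrival = 15:58 + 10:30 = 02:28 on May 13.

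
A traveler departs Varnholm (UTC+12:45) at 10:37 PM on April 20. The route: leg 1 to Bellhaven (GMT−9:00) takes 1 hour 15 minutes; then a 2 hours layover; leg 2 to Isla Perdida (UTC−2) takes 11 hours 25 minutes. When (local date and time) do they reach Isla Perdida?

Convert departure to UTC: 10:37 PM − 12:45 = 9:52 AM UTC on Apr 20.
Add 1 hour 15 minutes leg 1 → 11:07 AM UTC.
Add 2 hours layover in Bellhaven → 1:07 PM UTC.
Add 11 hours and 25 minutes leg 2 → 12:32 AM UTC (Apr 21).
Isla Perdida is UTC−2:00, so local arrival = 12:32 AM − 2:00 = 10:32 PM on Apr 20.

10:32 PM on Apr 20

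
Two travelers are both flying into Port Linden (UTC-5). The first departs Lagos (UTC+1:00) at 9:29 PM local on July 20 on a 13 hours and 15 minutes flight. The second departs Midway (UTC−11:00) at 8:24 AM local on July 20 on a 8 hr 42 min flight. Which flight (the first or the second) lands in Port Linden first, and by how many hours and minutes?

Flight 1 in UTC: 9:29 PM − 1:00 = 8:29 PM on Jul 20.
+13 hours and 15 minutes → arrive 9:44 AM UTC on Jul 21.
Flight 2 in UTC: 8:24 AM + 11:00 = 7:24 PM on Jul 20.
+8 hours and 42 minutes → arrive 4:06 AM UTC on Jul 21.
Flight 2 lands earlier by 5 hours 38 minutes.

the second, by 5 hours 38 minutes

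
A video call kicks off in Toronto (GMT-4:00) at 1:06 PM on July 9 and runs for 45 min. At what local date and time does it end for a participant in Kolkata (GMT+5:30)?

Kolkata is 9:30 ahead of Toronto.
After 45 minutes it is 1:51 PM in Toronto.
Shift by the zone difference: 1:51 PM + 9:30 = 11:21 PM on Jul 9 in Kolkata.

11:21 PM on July 9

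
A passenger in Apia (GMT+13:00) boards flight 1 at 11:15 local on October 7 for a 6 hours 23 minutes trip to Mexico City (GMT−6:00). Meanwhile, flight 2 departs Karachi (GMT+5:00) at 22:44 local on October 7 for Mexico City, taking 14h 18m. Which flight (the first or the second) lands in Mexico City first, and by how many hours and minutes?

the first, by 27 hours 24 minutes

Flight 1 in UTC: 11:15 − 13:00 = 22:15 on Oct 6.
+6 hours 23 minutes → arrive 04:38 UTC on Oct 7.
Flight 2 in UTC: 22:44 − 5:00 = 17:44 on Oct 7.
+14 hours and 18 minutes → arrive 08:02 UTC on Oct 8.
Flight 1 lands earlier by 27 hours 24 minutes.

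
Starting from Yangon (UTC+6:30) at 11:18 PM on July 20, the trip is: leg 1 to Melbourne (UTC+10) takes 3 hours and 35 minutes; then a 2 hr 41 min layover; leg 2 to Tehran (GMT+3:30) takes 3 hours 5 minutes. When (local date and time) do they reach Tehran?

5:39 AM on July 21

Convert departure to UTC: 11:18 PM − 6:30 = 4:48 PM UTC on Jul 20.
Add 3 hours 35 minutes leg 1 → 8:23 PM UTC.
Add 2 hours 41 minutes layover in Melbourne → 11:04 PM UTC.
Add 3 hours 5 minutes leg 2 → 2:09 AM UTC (Jul 21).
Tehran is UTC+3:30, so local arrival = 2:09 AM + 3:30 = 5:39 AM on Jul 21.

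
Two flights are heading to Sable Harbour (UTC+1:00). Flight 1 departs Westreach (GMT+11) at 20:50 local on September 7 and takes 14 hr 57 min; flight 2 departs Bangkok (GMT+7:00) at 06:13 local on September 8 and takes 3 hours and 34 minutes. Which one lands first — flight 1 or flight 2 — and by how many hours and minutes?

the first, by 2 hours

Flight 1 in UTC: 20:50 − 11:00 = 09:50 on Sep 7.
+14 hours 57 minutes → arrive 00:47 UTC on Sep 8.
Flight 2 in UTC: 06:13 − 7:00 = 23:13 on Sep 7.
+3 hours 34 minutes → arrive 02:47 UTC on Sep 8.
Flight 1 lands earlier by 2 hours.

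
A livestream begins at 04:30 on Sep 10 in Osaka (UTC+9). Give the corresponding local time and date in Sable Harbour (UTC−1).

In UTC: 04:30 − 9:00 = 19:30 on Sep 9.
Sable Harbour is UTC−1:00: 19:30 − 1:00 = 18:30 on Sep 9.

18:30 on September 9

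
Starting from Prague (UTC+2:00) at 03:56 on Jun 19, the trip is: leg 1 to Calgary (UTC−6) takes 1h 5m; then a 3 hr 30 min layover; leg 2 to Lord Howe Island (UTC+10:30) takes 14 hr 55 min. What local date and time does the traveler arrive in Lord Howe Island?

07:56 on June 20

Convert departure to UTC: 03:56 − 2:00 = 01:56 UTC on Jun 19.
Add 1 hour and 5 minutes leg 1 → 03:01 UTC.
Add 3 hours and 30 minutes layover in Calgary → 06:31 UTC.
Add 14 hours and 55 minutes leg 2 → 21:26 UTC.
Lord Howe Island is UTC+10:30, so local arrival = 21:26 + 10:30 = 07:56 on Jun 20.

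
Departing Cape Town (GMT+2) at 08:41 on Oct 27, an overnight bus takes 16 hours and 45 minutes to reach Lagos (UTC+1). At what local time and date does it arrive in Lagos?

00:26 on October 28

Lagos is 1:00 behind Cape Town.
After 16 hours 45 minutes it is 01:26 (Oct 28) in Cape Town.
Shift by the zone difference: 01:26 − 1:00 = 00:26 on Oct 28 in Lagos.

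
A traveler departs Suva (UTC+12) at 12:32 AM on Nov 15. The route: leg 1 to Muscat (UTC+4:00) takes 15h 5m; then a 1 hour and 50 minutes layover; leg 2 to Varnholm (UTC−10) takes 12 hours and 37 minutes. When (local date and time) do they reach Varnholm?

8:04 AM on Nov 15

Convert departure to UTC: 12:32 AM − 12:00 = 12:32 PM UTC on Nov 14.
Add 15 hours 5 minutes leg 1 → 3:37 AM UTC (Nov 15).
Add 1 hour and 50 minutes layover in Muscat → 5:27 AM UTC.
Add 12 hours and 37 minutes leg 2 → 6:04 PM UTC.
Varnholm is UTC−10:00, so local arrival = 6:04 PM − 10:00 = 8:04 AM on Nov 15.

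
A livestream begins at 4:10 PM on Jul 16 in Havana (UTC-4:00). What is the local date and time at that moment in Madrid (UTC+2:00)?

10:10 PM on Jul 16

Madrid is 6:00 ahead of Havana.
Shift by the zone difference: 4:10 PM + 6:00 = 10:10 PM on Jul 16 in Madrid.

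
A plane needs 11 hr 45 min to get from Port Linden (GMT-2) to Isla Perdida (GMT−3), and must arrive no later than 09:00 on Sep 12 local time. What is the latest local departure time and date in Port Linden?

22:15 on September 11

Target arrival in UTC: 09:00 + 3:00 = 12:00 on Sep 12.
Subtract 11 hours 45 minutes → departure 00:15 UTC on Sep 12.
Port Linden is UTC−2:00: 00:15 − 2:00 = 22:15 on Sep 11.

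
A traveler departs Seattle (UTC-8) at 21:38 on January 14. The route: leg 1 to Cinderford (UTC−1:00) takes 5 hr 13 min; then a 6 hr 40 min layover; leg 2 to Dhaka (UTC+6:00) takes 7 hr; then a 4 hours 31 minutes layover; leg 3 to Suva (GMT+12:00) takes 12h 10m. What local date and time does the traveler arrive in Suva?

05:12 on Jan 17

Convert departure to UTC: 21:38 + 8:00 = 05:38 UTC on Jan 15.
Add 5 hours 13 minutes leg 1 → 10:51 UTC.
Add 6 hours 40 minutes layover in Cinderford → 17:31 UTC.
Add 7 hours leg 2 → 00:31 UTC (Jan 16).
Add 4 hours 31 minutes layover in Dhaka → 05:02 UTC.
Add 12 hours and 10 minutes leg 3 → 17:12 UTC.
Suva is UTC+12:00, so local arrival = 17:12 + 12:00 = 05:12 on Jan 17.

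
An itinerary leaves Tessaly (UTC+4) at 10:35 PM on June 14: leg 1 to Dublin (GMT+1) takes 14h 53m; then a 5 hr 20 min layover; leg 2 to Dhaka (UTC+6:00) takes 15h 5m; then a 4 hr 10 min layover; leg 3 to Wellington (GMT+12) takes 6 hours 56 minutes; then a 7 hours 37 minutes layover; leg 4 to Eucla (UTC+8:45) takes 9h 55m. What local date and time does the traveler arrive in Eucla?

7:16 PM on Jun 17

Convert departure to UTC: 10:35 PM − 4:00 = 6:35 PM UTC on Jun 14.
Add 14 hours 53 minutes leg 1 → 9:28 AM UTC (Jun 15).
Add 5 hours and 20 minutes layover in Dublin → 2:48 PM UTC.
Add 15 hours 5 minutes leg 2 → 5:53 AM UTC (Jun 16).
Add 4 hours and 10 minutes layover in Dhaka → 10:03 AM UTC.
Add 6 hours and 56 minutes leg 3 → 4:59 PM UTC.
Add 7 hours and 37 minutes layover in Wellington → 12:36 AM UTC (Jun 17).
Add 9 hours and 55 minutes leg 4 → 10:31 AM UTC.
Eucla is UTC+8:45, so local arrival = 10:31 AM + 8:45 = 7:16 PM on Jun 17.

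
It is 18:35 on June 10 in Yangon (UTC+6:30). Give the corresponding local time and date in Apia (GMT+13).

01:05 on June 11

In UTC: 18:35 − 6:30 = 12:05 on Jun 10.
Apia is UTC+13:00: 12:05 + 13:00 = 01:05 on Jun 11.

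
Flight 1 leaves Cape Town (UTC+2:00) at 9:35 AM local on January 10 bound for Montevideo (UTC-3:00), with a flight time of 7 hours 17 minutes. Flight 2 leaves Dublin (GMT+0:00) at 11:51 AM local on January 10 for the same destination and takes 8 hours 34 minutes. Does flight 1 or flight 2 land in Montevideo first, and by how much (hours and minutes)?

the first, by 5 hours 33 minutes

Flight 1 in UTC: 9:35 AM − 2:00 = 7:35 AM on Jan 10.
+7 hours 17 minutes → arrive 2:52 PM UTC on Jan 10.
Flight 2 departs at 11:51 AM UTC (Jan 10).
+8 hours and 34 minutes → arrive 8:25 PM UTC on Jan 10.
Flight 1 lands earlier by 5 hours 33 minutes.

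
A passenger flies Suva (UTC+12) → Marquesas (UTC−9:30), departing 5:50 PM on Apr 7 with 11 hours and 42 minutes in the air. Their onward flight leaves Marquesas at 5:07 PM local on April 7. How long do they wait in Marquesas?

Convert departure to UTC: 5:50 PM − 12:00 = 5:50 AM UTC on Apr 7.
Add 11 hours 42 minutes flight time → 5:32 PM UTC.
Marquesas is UTC−9:30, so local arrival = 5:32 PM − 9:30 = 8:02 AM on Apr 7.
Layover = 5:07 PM − 8:02 AM = 9 hours 5 minutes.

9 hours 5 minutes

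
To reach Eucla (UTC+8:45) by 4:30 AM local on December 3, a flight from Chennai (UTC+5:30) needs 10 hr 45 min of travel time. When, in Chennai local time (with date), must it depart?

2:30 PM on Dec 2

Target arrival in UTC: 4:30 AM − 8:45 = 7:45 PM on Dec 2.
Subtract 10 hours and 45 minutes → departure 9:00 AM UTC on Dec 2.
Chennai is UTC+5:30: 9:00 AM + 5:30 = 2:30 PM on Dec 2.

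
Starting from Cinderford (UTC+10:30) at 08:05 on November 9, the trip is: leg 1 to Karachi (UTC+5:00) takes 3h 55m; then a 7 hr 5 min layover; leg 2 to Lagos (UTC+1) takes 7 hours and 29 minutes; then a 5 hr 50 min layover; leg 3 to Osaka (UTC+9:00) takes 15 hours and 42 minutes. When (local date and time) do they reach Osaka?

Convert departure to UTC: 08:05 − 10:30 = 21:35 UTC on Nov 8.
Add 3 hours 55 minutes leg 1 → 01:30 UTC (Nov 9).
Add 7 hours and 5 minutes layover in Karachi → 08:35 UTC.
Add 7 hours and 29 minutes leg 2 → 16:04 UTC.
Add 5 hours 50 minutes layover in Lagos → 21:54 UTC.
Add 15 hours 42 minutes leg 3 → 13:36 UTC (Nov 10).
Osaka is UTC+9:00, so local arrival = 13:36 + 9:00 = 22:36 on Nov 10.

22:36 on Nov 10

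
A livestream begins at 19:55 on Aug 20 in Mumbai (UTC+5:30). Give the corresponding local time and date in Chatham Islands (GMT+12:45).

03:10 on August 21

Chatham Islands is 7:15 ahead of Mumbai.
Shift by the zone difference: 19:55 + 7:15 = 03:10 on Aug 21 in Chatham Islands.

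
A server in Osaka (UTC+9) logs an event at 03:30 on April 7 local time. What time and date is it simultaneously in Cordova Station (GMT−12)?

06:30 on Apr 6

Cordova Station is 21:00 behind Osaka.
Shift by the zone difference: 03:30 − 21:00 = 06:30 on Apr 6 in Cordova Station.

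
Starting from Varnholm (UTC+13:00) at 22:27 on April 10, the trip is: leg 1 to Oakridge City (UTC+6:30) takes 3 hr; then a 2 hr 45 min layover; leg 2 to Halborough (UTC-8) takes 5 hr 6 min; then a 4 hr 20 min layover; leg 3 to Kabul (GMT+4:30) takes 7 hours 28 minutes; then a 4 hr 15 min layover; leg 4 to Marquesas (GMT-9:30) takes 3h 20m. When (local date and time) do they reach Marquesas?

Convert departure to UTC: 22:27 − 13:00 = 09:27 UTC on Apr 10.
Add 3 hours leg 1 → 12:27 UTC.
Add 2 hours and 45 minutes layover in Oakridge City → 15:12 UTC.
Add 5 hours and 6 minutes leg 2 → 20:18 UTC.
Add 4 hours and 20 minutes layover in Halborough → 00:38 UTC (Apr 11).
Add 7 hours and 28 minutes leg 3 → 08:06 UTC.
Add 4 hours 15 minutes layover in Kabul → 12:21 UTC.
Add 3 hours and 20 minutes leg 4 → 15:41 UTC.
Marquesas is UTC−9:30, so local arrival = 15:41 − 9:30 = 06:11 on Apr 11.

06:11 on April 11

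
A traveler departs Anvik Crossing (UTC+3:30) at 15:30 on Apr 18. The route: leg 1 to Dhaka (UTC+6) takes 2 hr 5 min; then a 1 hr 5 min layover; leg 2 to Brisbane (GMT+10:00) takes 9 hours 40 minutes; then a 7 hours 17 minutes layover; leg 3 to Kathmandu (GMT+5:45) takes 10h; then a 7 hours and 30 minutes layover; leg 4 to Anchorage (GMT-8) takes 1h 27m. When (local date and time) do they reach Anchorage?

19:04 on April 19

Convert departure to UTC: 15:30 − 3:30 = 12:00 UTC on Apr 18.
Add 2 hours and 5 minutes leg 1 → 14:05 UTC.
Add 1 hour 5 minutes layover in Dhaka → 15:10 UTC.
Add 9 hours and 40 minutes leg 2 → 00:50 UTC (Apr 19).
Add 7 hours 17 minutes layover in Brisbane → 08:07 UTC.
Add 10 hours leg 3 → 18:07 UTC.
Add 7 hours and 30 minutes layover in Kathmandu → 01:37 UTC (Apr 20).
Add 1 hour 27 minutes leg 4 → 03:04 UTC.
Anchorage is UTC−8:00, so local arrival = 03:04 − 8:00 = 19:04 on Apr 19.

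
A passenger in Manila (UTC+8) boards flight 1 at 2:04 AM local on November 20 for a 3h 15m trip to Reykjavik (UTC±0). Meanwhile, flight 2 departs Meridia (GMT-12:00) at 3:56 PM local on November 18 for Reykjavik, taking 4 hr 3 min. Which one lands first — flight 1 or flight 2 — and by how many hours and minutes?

Flight 1 in UTC: 2:04 AM − 8:00 = 6:04 PM on Nov 19.
+3 hours and 15 minutes → arrive 9:19 PM UTC on Nov 19.
Flight 2 in UTC: 3:56 PM + 12:00 = 3:56 AM on Nov 19.
+4 hours 3 minutes → arrive 7:59 AM UTC on Nov 19.
Flight 2 lands earlier by 13 hours 20 minutes.

the second, by 13 hours 20 minutes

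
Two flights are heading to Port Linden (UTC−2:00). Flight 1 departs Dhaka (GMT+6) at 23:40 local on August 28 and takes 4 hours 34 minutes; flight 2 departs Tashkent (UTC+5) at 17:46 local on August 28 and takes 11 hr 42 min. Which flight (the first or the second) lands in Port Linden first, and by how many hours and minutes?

Flight 1 in UTC: 23:40 − 6:00 = 17:40 on Aug 28.
+4 hours and 34 minutes → arrive 22:14 UTC on Aug 28.
Flight 2 in UTC: 17:46 − 5:00 = 12:46 on Aug 28.
+11 hours 42 minutes → arrive 00:28 UTC on Aug 29.
Flight 1 lands earlier by 2 hours 14 minutes.

the first, by 2 hours 14 minutes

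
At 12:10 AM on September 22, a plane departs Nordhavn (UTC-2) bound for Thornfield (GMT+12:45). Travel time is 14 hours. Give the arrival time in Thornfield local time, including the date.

4:55 AM on Sep 23

Convert departure to UTC: 12:10 AM + 2:00 = 2:10 AM UTC on Sep 22.
Add 14 hours travel time → 4:10 PM UTC.
Thornfield is UTC+12:45, so local arrival = 4:10 PM + 12:45 = 4:55 AM on Sep 23.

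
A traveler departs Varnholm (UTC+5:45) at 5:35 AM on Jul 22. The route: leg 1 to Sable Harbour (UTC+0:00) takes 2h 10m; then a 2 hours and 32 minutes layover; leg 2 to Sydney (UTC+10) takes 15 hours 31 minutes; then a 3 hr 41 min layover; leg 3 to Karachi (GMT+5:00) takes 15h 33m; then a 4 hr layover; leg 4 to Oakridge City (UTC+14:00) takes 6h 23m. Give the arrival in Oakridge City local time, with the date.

Convert departure to UTC: 5:35 AM − 5:45 = 11:50 PM UTC on Jul 21.
Add 2 hours 10 minutes leg 1 → 2:00 AM UTC (Jul 22).
Add 2 hours and 32 minutes layover in Sable Harbour → 4:32 AM UTC.
Add 15 hours 31 minutes leg 2 → 8:03 PM UTC.
Add 3 hours and 41 minutes layover in Sydney → 11:44 PM UTC.
Add 15 hours and 33 minutes leg 3 → 3:17 PM UTC (Jul 23).
Add 4 hours layover in Karachi → 7:17 PM UTC.
Add 6 hours 23 minutes leg 4 → 1:40 AM UTC (Jul 24).
Oakridge City is UTC+14:00, so local arrival = 1:40 AM + 14:00 = 3:40 PM on Jul 24.

3:40 PM on Jul 24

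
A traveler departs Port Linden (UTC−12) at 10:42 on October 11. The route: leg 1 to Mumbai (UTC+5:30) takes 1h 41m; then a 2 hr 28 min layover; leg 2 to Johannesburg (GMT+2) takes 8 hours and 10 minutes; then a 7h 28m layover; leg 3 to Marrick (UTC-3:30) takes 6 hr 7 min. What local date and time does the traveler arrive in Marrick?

21:06 on October 12

Convert departure to UTC: 10:42 + 12:00 = 22:42 UTC on Oct 11.
Add 1 hour 41 minutes leg 1 → 00:23 UTC (Oct 12).
Add 2 hours 28 minutes layover in Mumbai → 02:51 UTC.
Add 8 hours 10 minutes leg 2 → 11:01 UTC.
Add 7 hours and 28 minutes layover in Johannesburg → 18:29 UTC.
Add 6 hours and 7 minutes leg 3 → 00:36 UTC (Oct 13).
Marrick is UTC−3:30, so local arrival = 00:36 − 3:30 = 21:06 on Oct 12.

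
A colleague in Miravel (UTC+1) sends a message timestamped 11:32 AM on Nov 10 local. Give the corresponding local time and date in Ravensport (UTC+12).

Ravensport is 11:00 ahead of Miravel.
Shift by the zone difference: 11:32 AM + 11:00 = 10:32 PM on Nov 10 in Ravensport.

10:32 PM on Nov 10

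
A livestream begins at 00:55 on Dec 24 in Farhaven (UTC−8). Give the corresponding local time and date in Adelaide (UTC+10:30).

19:25 on Dec 24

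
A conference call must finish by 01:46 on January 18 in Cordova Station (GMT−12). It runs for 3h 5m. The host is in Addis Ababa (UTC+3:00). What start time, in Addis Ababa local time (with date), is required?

Target end time in UTC: 01:46 + 12:00 = 13:46 on Jan 18.
Subtract 3 hours 5 minutes → start 10:41 UTC on Jan 18.
Addis Ababa is UTC+3:00: 10:41 + 3:00 = 13:41 on Jan 18.

13:41 on January 18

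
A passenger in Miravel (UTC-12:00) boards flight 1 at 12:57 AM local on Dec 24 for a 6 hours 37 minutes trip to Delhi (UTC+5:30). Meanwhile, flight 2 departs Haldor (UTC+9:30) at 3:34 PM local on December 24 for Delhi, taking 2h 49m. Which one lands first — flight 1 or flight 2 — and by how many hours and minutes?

the second, by 10 hours 41 minutes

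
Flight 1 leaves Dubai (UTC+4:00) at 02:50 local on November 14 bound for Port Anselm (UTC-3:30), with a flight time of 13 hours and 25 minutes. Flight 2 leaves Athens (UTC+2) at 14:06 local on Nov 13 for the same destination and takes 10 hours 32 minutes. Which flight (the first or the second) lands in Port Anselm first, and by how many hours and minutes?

the second, by 13 hours 37 minutes

Flight 1 in UTC: 02:50 − 4:00 = 22:50 on Nov 13.
+13 hours 25 minutes → arrive 12:15 UTC on Nov 14.
Flight 2 in UTC: 14:06 − 2:00 = 12:06 on Nov 13.
+10 hours 32 minutes → arrive 22:38 UTC on Nov 13.
Flight 2 lands earlier by 13 hours 37 minutes.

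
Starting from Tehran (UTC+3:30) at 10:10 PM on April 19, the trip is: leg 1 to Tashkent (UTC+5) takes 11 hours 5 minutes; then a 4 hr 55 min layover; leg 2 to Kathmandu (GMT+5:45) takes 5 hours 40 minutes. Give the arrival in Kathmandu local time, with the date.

10:05 PM on April 20

Convert departure to UTC: 10:10 PM − 3:30 = 6:40 PM UTC on Apr 19.
Add 11 hours and 5 minutes leg 1 → 5:45 AM UTC (Apr 20).
Add 4 hours 55 minutes layover in Tashkent → 10:40 AM UTC.
Add 5 hours 40 minutes leg 2 → 4:20 PM UTC.
Kathmandu is UTC+5:45, so local arrival = 4:20 PM + 5:45 = 10:05 PM on Apr 20.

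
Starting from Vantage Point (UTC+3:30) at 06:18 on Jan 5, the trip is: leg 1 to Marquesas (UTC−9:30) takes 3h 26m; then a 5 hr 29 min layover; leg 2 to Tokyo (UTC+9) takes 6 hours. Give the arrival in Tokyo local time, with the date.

Convert departure to UTC: 06:18 − 3:30 = 02:48 UTC on Jan 5.
Add 3 hours 26 minutes leg 1 → 06:14 UTC.
Add 5 hours 29 minutes layover in Marquesas → 11:43 UTC.
Add 6 hours leg 2 → 17:43 UTC.
Tokyo is UTC+9:00, so local arrival = 17:43 + 9:00 = 02:43 on Jan 6.

02:43 on Jan 6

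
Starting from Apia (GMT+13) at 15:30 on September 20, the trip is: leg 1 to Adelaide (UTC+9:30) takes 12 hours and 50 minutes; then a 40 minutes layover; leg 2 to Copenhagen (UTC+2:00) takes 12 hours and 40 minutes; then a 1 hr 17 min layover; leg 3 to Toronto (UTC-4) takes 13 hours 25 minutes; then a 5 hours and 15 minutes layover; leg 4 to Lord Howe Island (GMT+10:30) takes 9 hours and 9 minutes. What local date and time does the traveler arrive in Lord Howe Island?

Convert departure to UTC: 15:30 − 13:00 = 02:30 UTC on Sep 20.
Add 12 hours and 50 minutes leg 1 → 15:20 UTC.
Add 40 minutes layover in Adelaide → 16:00 UTC.
Add 12 hours 40 minutes leg 2 → 04:40 UTC (Sep 21).
Add 1 hour and 17 minutes layover in Copenhagen → 05:57 UTC.
Add 13 hours 25 minutes leg 3 → 19:22 UTC.
Add 5 hours 15 minutes layover in Toronto → 00:37 UTC (Sep 22).
Add 9 hours 9 minutes leg 4 → 09:46 UTC.
Lord Howe Island is UTC+10:30, so local arrival = 09:46 + 10:30 = 20:16 on Sep 22.

20:16 on Sep 22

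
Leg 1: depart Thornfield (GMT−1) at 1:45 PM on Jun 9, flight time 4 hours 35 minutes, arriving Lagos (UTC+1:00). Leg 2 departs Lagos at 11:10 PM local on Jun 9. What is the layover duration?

Convert departure to UTC: 1:45 PM + 1:00 = 2:45 PM UTC on Jun 9.
Add 4 hours and 35 minutes flight time → 7:20 PM UTC.
Lagos is UTC+1:00, so local arrival = 7:20 PM + 1:00 = 8:20 PM on Jun 9.
Layover = 11:10 PM − 8:20 PM = 2 hours 50 minutes.

2 hours 50 minutes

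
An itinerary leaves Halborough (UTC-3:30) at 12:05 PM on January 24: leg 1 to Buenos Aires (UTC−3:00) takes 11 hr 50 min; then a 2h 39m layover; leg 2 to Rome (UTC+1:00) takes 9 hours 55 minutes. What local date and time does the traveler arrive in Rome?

Convert departure to UTC: 12:05 PM + 3:30 = 3:35 PM UTC on Jan 24.
Add 11 hours and 50 minutes leg 1 → 3:25 AM UTC (Jan 25).
Add 2 hours and 39 minutes layover in Buenos Aires → 6:04 AM UTC.
Add 9 hours and 55 minutes leg 2 → 3:59 PM UTC.
Rome is UTC+1:00, so local arrival = 3:59 PM + 1:00 = 4:59 PM on Jan 25.

4:59 PM on January 25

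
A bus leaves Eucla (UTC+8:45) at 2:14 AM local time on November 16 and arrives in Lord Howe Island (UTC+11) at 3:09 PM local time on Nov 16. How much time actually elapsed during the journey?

Lord Howe Island is 2:15 ahead of Eucla.
Clock-face elapsed time (ignoring zones) is 12 hours 55 minutes.
Actual elapsed = 12 hours 55 minutes − 2:15 = 10 hours 40 minutes.

10 hours 40 minutes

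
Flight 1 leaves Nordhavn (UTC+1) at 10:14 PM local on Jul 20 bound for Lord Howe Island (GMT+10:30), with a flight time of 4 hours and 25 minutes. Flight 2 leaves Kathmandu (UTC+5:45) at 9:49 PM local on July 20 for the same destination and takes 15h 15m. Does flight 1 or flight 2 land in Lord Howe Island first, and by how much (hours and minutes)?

Flight 1 in UTC: 10:14 PM − 1:00 = 9:14 PM on Jul 20.
+4 hours and 25 minutes → arrive 1:39 AM UTC on Jul 21.
Flight 2 in UTC: 9:49 PM − 5:45 = 4:04 PM on Jul 20.
+15 hours and 15 minutes → arrive 7:19 AM UTC on Jul 21.
Flight 1 lands earlier by 5 hours 40 minutes.

the first, by 5 hours 40 minutes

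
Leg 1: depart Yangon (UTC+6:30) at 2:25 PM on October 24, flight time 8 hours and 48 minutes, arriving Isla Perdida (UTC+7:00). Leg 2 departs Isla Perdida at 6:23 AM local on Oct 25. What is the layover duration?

6 hours 40 minutes

Convert departure to UTC: 2:25 PM − 6:30 = 7:55 AM UTC on Oct 24.
Add 8 hours and 48 minutes flight time → 4:43 PM UTC.
Isla Perdida is UTC+7:00, so local arrival = 4:43 PM + 7:00 = 11:43 PM on Oct 24.
Layover = 6:23 AM − 11:43 PM (+1 day) = 6 hours 40 minutes.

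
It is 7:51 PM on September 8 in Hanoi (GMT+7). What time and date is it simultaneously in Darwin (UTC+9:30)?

10:21 PM on September 8

Darwin is 2:30 ahead of Hanoi.
Shift by the zone difference: 7:51 PM + 2:30 = 10:21 PM on Sep 8 in Darwin.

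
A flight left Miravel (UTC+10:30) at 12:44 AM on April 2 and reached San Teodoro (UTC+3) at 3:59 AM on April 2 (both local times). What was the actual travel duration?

Departure in UTC: 12:44 AM − 10:30 = 2:14 PM on Apr 1.
Arrival in UTC: 3:59 AM − 3:00 = 12:59 AM on Apr 2.
Elapsed = 12:59 AM − 2:14 PM (+1 day) = 10 hours 45 minutes.

10 hours 45 minutes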